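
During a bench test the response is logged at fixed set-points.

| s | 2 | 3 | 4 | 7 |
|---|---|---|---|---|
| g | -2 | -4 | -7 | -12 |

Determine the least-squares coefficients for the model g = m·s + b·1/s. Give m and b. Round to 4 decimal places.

Setting ∂/∂m … = 0 gives: 78·m + 4·b = -128;  4·m + (3133/7056)·b = -487/84.
(Σs·s = 78, Σs·1/s = 4, Σ1/s·1/s = 3133/7056, Σs·g = -128, Σ1/s·g = -487/84.)
Δ = 78·(3133/7056) − 4² = 21913/1176.
m = ((-128)·(3133/7056) − 4·(-487/84))/(21913/1176) = -118696/65739; b = (78·(-487/84) − 4·(-128))/(21913/1176) = 70308/21913.

m = -1.8056, b = 3.2085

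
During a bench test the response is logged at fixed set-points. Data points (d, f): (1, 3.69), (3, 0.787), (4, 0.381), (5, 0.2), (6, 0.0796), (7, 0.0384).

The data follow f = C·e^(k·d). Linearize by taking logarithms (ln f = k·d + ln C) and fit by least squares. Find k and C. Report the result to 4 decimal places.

k = -0.7583, C = 7.9221

Linearized form: ln f = k·d + ln C. From the 6 transformed points,
Σd = 26.0000, Σ(d)² = 136.0000, Σln f = -7.2987, Σd·ln f = -49.3223.
Equations: 136.0000·k + 26.0000·ln C = -49.3223;  26.0000·k + 6·ln C = -7.2987.
Δ = 136.0000·6 − (26.0000)² = 140.0000; k = (-49.3223·6 − 26.0000·-7.2987)/140.0000 = -0.75833, ln C = (136.0000·-7.2987 − 26.0000·-49.3223)/140.0000 = 2.06966, so C = exp(2.06966) = 7.92211.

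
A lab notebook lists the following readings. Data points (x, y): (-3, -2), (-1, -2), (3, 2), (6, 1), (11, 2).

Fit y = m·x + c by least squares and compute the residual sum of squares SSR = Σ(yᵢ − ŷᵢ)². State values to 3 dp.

SSR = 4.737

Compute the Gram sums: Σx·x = 176, Σx = 16, Σ1 = 5.
Right-hand side: Σx·y = 42, Σy = 1.
So MᵀM·[m, c]ᵀ = Mᵀy: [[176, 16]; [16, 5]]·[m, c]ᵀ = [42, 1]ᵀ.
Determinant 176·5 − 16² = 624.
m = (42·5 − 16·1)/624 = 97/312; c = (176·1 − 16·42)/624 = -31/39.
Residuals: -85/312, -93/104, 581/312, -11/156, -5/8; SSR = 739/156.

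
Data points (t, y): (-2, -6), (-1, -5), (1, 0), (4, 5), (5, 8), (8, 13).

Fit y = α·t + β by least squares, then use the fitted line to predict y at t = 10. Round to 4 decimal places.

ŷ = 17.1429

Sums needed: Σt·t = 111, Σt = 15, Σ1 = 6.
And Σt·y = 181, Σy = 15.
det = 111·6 − 15² = 441.
α = (181·6 − 15·15)/441 = 41/21; β = (111·15 − 15·181)/441 = -50/21.
At t = 10: ŷ = (41/21)·(10) + (-50/21)·(1) = 120/7.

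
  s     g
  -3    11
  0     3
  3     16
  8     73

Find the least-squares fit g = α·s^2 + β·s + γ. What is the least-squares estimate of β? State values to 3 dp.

β = 0.758

The normal equations are: 4258·α + 512·β + 82·γ = 4915;  512·α + 82·β + 8·γ = 599;  82·α + 8·β + 4·γ = 103.
Solving the 3×3 system (Gaussian elimination) gives α = 5363/5442, β = 4127/5442, γ = 3656/907.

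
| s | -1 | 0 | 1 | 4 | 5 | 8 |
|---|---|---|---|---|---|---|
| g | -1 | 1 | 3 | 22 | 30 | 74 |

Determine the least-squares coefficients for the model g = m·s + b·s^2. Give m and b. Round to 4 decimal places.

AᵀA·[m, b]ᵀ = Aᵀg reads: 107·m + 701·b = 834;  701·m + 4979·b = 5840.
(Σs·s = 107, Σs·s^2 = 701, Σs^2·s^2 = 4979, Σs·g = 834, Σs^2·g = 5840.)
Δ = 107·4979 − 701² = 41352.
m = (834·4979 − 701·5840)/41352 = 29323/20676; b = (107·5840 − 701·834)/41352 = 20123/20676.

m = 1.4182, b = 0.9733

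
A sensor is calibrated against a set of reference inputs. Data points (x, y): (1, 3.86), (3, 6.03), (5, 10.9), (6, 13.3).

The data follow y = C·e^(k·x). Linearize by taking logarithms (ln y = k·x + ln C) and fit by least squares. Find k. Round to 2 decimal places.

k = 0.25

Linearized form: ln y = k·x + ln C. From the 4 transformed points,
AᵀA = [[71.0000, 15.0000]; [15.0000, 4]], rhs = [34.2113, 8.1239]ᵀ  (here Σx = 15.0000, Σ(x)² = 71.0000, Σln y = 8.1239, Σx·ln y = 34.2113).
Solving (det = 59.0000): k = 0.25400, ln C = 1.07848.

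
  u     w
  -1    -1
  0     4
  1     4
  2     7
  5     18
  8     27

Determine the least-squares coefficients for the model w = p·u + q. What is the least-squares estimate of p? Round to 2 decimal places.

Normal-equation sums: Σu·u = 95, Σu = 15, Σ1 = 6.
And Σu·w = 325, Σw = 59.
Normal equations: [[95, 15]; [15, 6]]·[p, q]ᵀ = [325, 59]ᵀ.
Δ = 95·6 − 15² = 345.
p = (325·6 − 15·59)/345 = 71/23; q = (95·59 − 15·325)/345 = 146/69.

p = 3.09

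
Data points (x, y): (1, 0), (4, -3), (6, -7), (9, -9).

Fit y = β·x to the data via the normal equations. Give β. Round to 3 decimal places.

Forming AᵀA = [[134]] and Aᵀy = [-135]ᵀ gives AᵀA·[β]ᵀ = Aᵀy.
β = (-135)/134 = -1.00746.

β = -1.007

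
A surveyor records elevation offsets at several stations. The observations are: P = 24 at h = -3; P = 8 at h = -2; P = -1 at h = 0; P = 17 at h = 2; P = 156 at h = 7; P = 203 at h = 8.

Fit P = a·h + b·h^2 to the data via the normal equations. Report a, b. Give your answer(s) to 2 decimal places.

With design matrix M, MᵀM = [[130, 828]; [828, 6610]] and MᵀP = [2662, 20952]ᵀ.
Determinant 130·6610 − 828² = 173716.
a = (2662·6610 − 828·20952)/173716 = 61891/43429; b = (130·20952 − 828·2662)/173716 = 129906/43429.

a = 1.43, b = 2.99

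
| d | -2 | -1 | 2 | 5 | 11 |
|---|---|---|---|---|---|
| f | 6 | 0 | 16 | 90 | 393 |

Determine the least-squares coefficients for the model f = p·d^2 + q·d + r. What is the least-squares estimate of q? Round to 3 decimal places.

q = 2.902

The normal system AᵀA·[p, q, r]ᵀ = Aᵀf is [[15299, 1455, 155]; [1455, 155, 15]; [155, 15, 5]]·[p, q, r]ᵀ = [49891, 4793, 505]ᵀ.
Inverting the 3×3 Gram matrix, [p, q, r]ᵀ = [263/88, 1277/440, -39/110]ᵀ.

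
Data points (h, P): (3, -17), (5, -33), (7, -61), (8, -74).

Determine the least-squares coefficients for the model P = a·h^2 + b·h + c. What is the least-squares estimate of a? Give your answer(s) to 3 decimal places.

Sums needed: Σh^2·h^2 = 7203, Σh^2·h = 1007, Σh^2 = 147, Σh·h = 147, Σh = 23, Σ1 = 4.
And Σh^2·P = -8703, Σh·P = -1235, ΣP = -185.
Normal equations: [[7203, 1007, 147]; [1007, 147, 23]; [147, 23, 4]]·[a, b, c]ᵀ = [-8703, -1235, -185]ᵀ.
Inverting the 3×3 Gram matrix, [a, b, c]ᵀ = [-194/199, -183/199, -1022/199]ᵀ.

a = -0.975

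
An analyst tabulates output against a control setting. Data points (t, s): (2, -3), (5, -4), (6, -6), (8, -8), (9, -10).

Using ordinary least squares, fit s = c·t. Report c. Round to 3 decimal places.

Normal-equation sums: Σt·t = 210.
Moment sums: Σt·s = -216.
Hence c = -216 / 210 ≈ -1.02857.

c = -1.029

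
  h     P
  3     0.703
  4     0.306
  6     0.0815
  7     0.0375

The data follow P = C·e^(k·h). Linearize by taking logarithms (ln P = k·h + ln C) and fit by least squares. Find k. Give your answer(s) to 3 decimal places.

With ln Pᵢ as the transformed response and hᵢ as the regressor:
Over the data: Σh = 20.0000, Σ(h)² = 110.0000, Σln P = -7.3271, Σh·ln P = -43.8207.
Normal system: [[110.0000, 20.0000]; [20.0000, 4]]·[k, ln C]ᵀ = [-43.8207, -7.3271]ᵀ.
Δ = 110.0000·4 − (20.0000)² = 40.0000; k = (-43.8207·4 − 20.0000·-7.3271)/40.0000 = -0.71850, ln C = (110.0000·-7.3271 − 20.0000·-43.8207)/40.0000 = 1.76072.

k = -0.719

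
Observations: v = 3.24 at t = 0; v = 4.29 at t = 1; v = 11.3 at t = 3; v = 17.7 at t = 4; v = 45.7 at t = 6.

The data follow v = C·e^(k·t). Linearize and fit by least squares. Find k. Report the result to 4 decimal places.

With ln vᵢ as the transformed response and tᵢ as the regressor:
Sums: Σt = 14.0000, Σ(t)² = 62.0000, Σln v = 11.7523, Σt·ln v = 43.1575.
Normal system: [[62.0000, 14.0000]; [14.0000, 5]]·[k, ln C]ᵀ = [43.1575, 11.7523]ᵀ.
Solving (det = 114.0000): k = 0.44961, ln C = 1.09157.

k = 0.4496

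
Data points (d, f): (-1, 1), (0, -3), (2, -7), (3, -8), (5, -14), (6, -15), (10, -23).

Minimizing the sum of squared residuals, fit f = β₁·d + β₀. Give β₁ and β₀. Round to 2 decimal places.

MᵀM·[β₁, β₀]ᵀ = Mᵀf reads: 175·β₁ + 25·β₀ = -429;  25·β₁ + 7·β₀ = -69.
(Σd·d = 175, Σd = 25, Σ1 = 7, Σd·f = -429, Σf = -69.)
det = 175·7 − 25² = 600.
β₁ = ((-429)·7 − 25·(-69))/600 = -213/100; β₀ = (175·(-69) − 25·(-429))/600 = -9/4.

β₁ = -2.13, β₀ = -2.25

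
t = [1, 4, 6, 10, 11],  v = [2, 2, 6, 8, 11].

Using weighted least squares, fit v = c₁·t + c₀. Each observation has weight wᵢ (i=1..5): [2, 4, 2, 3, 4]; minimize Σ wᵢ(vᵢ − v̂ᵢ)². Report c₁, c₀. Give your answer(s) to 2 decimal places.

Normal-equation sums: Σwᵢ·t·t = 922, Σwᵢ·t = 104, Σwᵢ·1 = 15.
And Σwᵢ·t·v = 832, Σwᵢ·v = 92.
Normal equations: [[922, 104]; [104, 15]]·[c₁, c₀]ᵀ = [832, 92]ᵀ.
Δ = 922·15 − 104² = 3014.
c₁ = (832·15 − 104·92)/3014 = 1456/1507; c₀ = (922·92 − 104·832)/3014 = -852/1507.

c₁ = 0.97, c₀ = -0.57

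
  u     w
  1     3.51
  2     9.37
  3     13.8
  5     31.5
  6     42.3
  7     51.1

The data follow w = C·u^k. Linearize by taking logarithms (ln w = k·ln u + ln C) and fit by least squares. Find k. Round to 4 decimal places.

Linearized form: ln w = k·ln u + ln C. From the 6 transformed points,
XᵀX = [[11.2747, 7.1389]; [7.1389, 6]], rhs = [24.3515, 17.2464]ᵀ  (here Σln u = 7.1389, Σ(ln u)² = 11.2747, Σln w = 17.2464, Σln u·ln w = 24.3515).
Δ = 11.2747·6 − (7.1389)² = 16.6845; k = (24.3515·6 − 7.1389·17.2464)/16.6845 = 1.37790, ln C = (11.2747·17.2464 − 7.1389·24.3515)/16.6845 = 1.23495.

k = 1.3779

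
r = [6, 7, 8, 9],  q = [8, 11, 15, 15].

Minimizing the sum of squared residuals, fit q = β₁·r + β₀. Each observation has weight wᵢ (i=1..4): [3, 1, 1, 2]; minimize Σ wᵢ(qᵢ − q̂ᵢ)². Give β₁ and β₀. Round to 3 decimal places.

Compute the Gram sums: Σwᵢ·r·r = 383, Σwᵢ·r = 51, Σwᵢ·1 = 7.
Right-hand side: Σwᵢ·r·q = 611, Σwᵢ·q = 80.
Determinant 383·7 − 51² = 80.
β₁ = (611·7 − 51·80)/80 = 197/80; β₀ = (383·80 − 51·611)/80 = -521/80.

β₁ = 2.463, β₀ = -6.513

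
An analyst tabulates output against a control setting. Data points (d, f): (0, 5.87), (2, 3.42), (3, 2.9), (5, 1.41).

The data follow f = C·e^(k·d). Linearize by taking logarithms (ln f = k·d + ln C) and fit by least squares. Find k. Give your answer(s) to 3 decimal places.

With ln fᵢ as the transformed response and dᵢ as the regressor:
AᵀA = [[38.0000, 10.0000]; [10.0000, 4]], rhs = [7.3714, 4.4078]ᵀ  (here Σd = 10.0000, Σ(d)² = 38.0000, Σln f = 4.4078, Σd·ln f = 7.3714).
Δ = 38.0000·4 − (10.0000)² = 52.0000; k = (7.3714·4 − 10.0000·4.4078)/52.0000 = -0.28063, ln C = (38.0000·4.4078 − 10.0000·7.3714)/52.0000 = 1.80351.

k = -0.281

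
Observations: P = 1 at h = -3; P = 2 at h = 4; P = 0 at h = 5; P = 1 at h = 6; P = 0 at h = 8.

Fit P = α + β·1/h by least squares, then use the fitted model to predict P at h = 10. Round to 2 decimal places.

Setting ∂/∂α … = 0 gives: 5·α + (49/120)·β = 4;  (49/120)·α + (3701/14400)·β = 1/3.
(Σ1 = 5, Σ1/h = 49/120, Σ1/h·1/h = 3701/14400, ΣP = 4, Σ1/h·P = 1/3.)
Δ = 5·(3701/14400) − (49/120)² = 671/600.
α = (4·(3701/14400) − (49/120)·(1/3))/(671/600) = 3211/4026; β = (5·(1/3) − (49/120)·4)/(671/600) = 20/671.
At h = 10: P̂ = (3211/4026)·(1) + (20/671)·(1/10) = 293/366.

P̂ = 0.80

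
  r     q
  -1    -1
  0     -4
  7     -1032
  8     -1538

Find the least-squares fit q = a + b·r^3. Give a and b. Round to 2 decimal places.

Entries of XᵀX: Σ1 = 4, Σr^3 = 854, Σr^3·r^3 = 379794.
Right-hand side: Σq = -2575, Σr^3·q = -1141431.
XᵀX·[a, b]ᵀ = Xᵀq becomes [[4, 854]; [854, 379794]]·[a, b]ᵀ = [-2575, -1141431]ᵀ.
Δ = 4·379794 − 854² = 789860.
a = ((-2575)·379794 − 854·(-1141431))/789860 = -796869/197465; b = (4·(-1141431) − 854·(-2575))/789860 = -1183337/394930.

a = -4.04, b = -3.00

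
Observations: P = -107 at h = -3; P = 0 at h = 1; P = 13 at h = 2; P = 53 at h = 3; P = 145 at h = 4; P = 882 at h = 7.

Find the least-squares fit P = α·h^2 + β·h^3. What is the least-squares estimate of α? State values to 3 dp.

Setting ∂/∂α … = 0 gives: 2836·α + 17864·β = 45104;  17864·α + 123268·β = 316230.
(Σh^2·h^2 = 2836, Σh^2·h^3 = 17864, Σh^3·h^3 = 123268, Σh^2·P = 45104, Σh^3·P = 316230.)
Determinant 2836·123268 − 17864² = 30465552.
α = (45104·123268 − 17864·316230)/30465552 = -5578303/1904097; β = (2836·316230 − 17864·45104)/30465552 = 11386303/3808194.

α = -2.930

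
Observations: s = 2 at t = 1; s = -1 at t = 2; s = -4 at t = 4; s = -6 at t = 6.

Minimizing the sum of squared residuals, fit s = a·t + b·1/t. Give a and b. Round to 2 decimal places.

The normal equations are: 57·a + 4·b = -52;  4·a + (193/144)·b = -1/2.
Eliminating b: (193/144)·(row 1) − 4·(row 2) gives (2899/48)·a = (193/144)·(-52) − 4·(-1/2) = -2437/36, so a = -9748/8697.
Then b = ((-1/2) − 4·(-9748/8697))/(193/144) = 8616/2899.

a = -1.12, b = 2.97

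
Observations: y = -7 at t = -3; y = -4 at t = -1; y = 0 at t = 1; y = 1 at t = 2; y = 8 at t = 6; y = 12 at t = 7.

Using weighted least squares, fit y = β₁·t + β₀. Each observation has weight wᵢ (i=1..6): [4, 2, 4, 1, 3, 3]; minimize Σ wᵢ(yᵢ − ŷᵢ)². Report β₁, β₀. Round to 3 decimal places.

β₁ = 1.818, β₀ = -1.844

Setting ∂/∂β₁ … = 0 gives: 301·β₁ + 31·β₀ = 490;  31·β₁ + 17·β₀ = 25.
(Σwᵢ·t·t = 301, Σwᵢ·t = 31, Σwᵢ·1 = 17, Σwᵢ·t·y = 490, Σwᵢ·y = 25.)
Eliminating β₀: 17·(row 1) − 31·(row 2) gives 4156·β₁ = 17·490 − 31·25 = 7555, so β₁ = 7555/4156.
Then β₀ = (25 − 31·(7555/4156))/17 = -7665/4156.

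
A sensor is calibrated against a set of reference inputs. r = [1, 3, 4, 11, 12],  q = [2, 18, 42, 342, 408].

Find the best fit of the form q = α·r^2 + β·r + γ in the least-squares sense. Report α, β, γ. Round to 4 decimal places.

The normal equations are: 35715·α + 3151·β + 291·γ = 100970;  3151·α + 291·β + 31·γ = 8882;  291·α + 31·β + 5·γ = 812.
Inverting the 3×3 Gram matrix, [α, β, γ]ᵀ = [2999/997, -26710/12961, 1425/12961]ᵀ.

α = 3.0080, β = -2.0608, γ = 0.1099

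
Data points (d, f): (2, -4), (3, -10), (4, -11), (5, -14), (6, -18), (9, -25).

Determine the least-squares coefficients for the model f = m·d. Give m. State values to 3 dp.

m = -2.836

Normal-equation sums: Σd·d = 171.
For Xᵀf: Σd·f = -485.
XᵀX·[m]ᵀ = Xᵀf becomes [[171]]·[m]ᵀ = [-485]ᵀ.
m = (-485)/171 = -2.83626.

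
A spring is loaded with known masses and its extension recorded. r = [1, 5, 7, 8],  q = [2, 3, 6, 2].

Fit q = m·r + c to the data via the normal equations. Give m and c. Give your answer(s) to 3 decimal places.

Entries of MᵀM: Σr·r = 139, Σr = 21, Σ1 = 4.
Right-hand side: Σr·q = 75, Σq = 13.
MᵀM·[m, c]ᵀ = Mᵀq becomes [[139, 21]; [21, 4]]·[m, c]ᵀ = [75, 13]ᵀ.
det = 139·4 − 21² = 115.
m = (75·4 − 21·13)/115 = 27/115; c = (139·13 − 21·75)/115 = 232/115.

m = 0.235, c = 2.017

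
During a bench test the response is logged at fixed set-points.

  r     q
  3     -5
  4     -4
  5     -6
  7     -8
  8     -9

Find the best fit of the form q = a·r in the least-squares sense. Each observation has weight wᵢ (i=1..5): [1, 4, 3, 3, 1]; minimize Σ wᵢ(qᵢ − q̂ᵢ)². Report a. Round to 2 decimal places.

Setting ∂/∂a … = 0 gives: 359·a = -409.
(Σwᵢ·r·r = 359, Σwᵢ·r·q = -409.)
Hence a = -409 / 359 ≈ -1.13928.

a = -1.14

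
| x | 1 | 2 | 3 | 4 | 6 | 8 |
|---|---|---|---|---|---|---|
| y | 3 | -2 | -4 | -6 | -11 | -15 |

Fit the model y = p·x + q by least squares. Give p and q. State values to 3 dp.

p = -2.441, q = 3.931

From the data, Σx·x = 130, Σx = 24, Σ1 = 6.
Moment sums: Σx·y = -223, Σy = -35.
So AᵀA·[p, q]ᵀ = Aᵀy: [[130, 24]; [24, 6]]·[p, q]ᵀ = [-223, -35]ᵀ.
Δ = 130·6 − 24² = 204.
p = ((-223)·6 − 24·(-35))/204 = -83/34; q = (130·(-35) − 24·(-223))/204 = 401/102.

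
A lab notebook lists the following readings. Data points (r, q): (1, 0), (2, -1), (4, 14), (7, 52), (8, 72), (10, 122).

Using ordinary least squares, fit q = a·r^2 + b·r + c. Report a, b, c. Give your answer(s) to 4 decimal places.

Sums needed: Σr^2·r^2 = 16770, Σr^2·r = 1928, Σr^2 = 234, Σr·r = 234, Σr = 32, Σ1 = 6.
And Σr^2·q = 19576, Σr·q = 2214, Σq = 259.
Solving the 3×3 system (Gaussian elimination) gives a = 1129/724, b = -3254/905, c = 5527/3620.

a = 1.5594, b = -3.5956, c = 1.5268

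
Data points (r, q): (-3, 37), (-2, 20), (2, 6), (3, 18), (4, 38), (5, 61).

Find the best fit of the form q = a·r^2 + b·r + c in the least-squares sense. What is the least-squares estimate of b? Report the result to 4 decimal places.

b = -3.1657

Compute the Gram sums: Σr^2·r^2 = 1075, Σr^2·r = 189, Σr^2 = 67, Σr·r = 67, Σr = 9, Σ1 = 6.
And Σr^2·q = 2732, Σr·q = 372, Σq = 180.
Inverting the 3×3 Gram matrix, [a, b, c]ᵀ = [555/181, -573/181, 92/181]ᵀ.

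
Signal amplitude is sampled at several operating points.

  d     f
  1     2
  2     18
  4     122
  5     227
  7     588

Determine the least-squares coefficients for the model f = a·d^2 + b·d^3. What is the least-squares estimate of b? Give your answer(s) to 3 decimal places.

The normal equations are: 3299·a + 20989·b = 36513;  20989·a + 137435·b = 238013.
det = 3299·137435 − 20989² = 12859944.
a = (36513·137435 − 20989·238013)/12859944 = 11254649/6429972; b = (3299·238013 − 20989·36513)/12859944 = 9416765/6429972.

b = 1.465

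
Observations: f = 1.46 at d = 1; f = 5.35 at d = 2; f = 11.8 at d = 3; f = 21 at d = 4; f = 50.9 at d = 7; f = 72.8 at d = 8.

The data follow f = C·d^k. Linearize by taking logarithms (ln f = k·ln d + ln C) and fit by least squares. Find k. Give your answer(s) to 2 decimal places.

k = 1.86

With ln fᵢ as the transformed response and ln dᵢ as the regressor:
Σln d = 7.2034, Σ(ln d)² = 11.7199, Σln f = 15.7857, Σln d·ln f = 24.6578.
Equations: 11.7199·k + 7.2034·ln C = 24.6578;  7.2034·k + 6·ln C = 15.7857.
Δ = 11.7199·6 − (7.2034)² = 18.4301; k = (24.6578·6 − 7.2034·15.7857)/18.4301 = 1.85759, ln C = (11.7199·15.7857 − 7.2034·24.6578)/18.4301 = 0.40079.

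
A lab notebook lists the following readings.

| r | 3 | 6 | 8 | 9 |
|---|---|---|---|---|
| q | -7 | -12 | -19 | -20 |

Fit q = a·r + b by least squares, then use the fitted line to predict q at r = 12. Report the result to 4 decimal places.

Compute the Gram sums: Σr·r = 190, Σr = 26, Σ1 = 4.
For Aᵀq: Σr·q = -425, Σq = -58.
So AᵀA·[a, b]ᵀ = Aᵀq: [[190, 26]; [26, 4]]·[a, b]ᵀ = [-425, -58]ᵀ.
Eliminating b: 4·(row 1) − 26·(row 2) gives 84·a = 4·(-425) − 26·(-58) = -192, so a = -16/7.
Then b = ((-58) − 26·(-16/7))/4 = 5/14.
At r = 12: q̂ = (-16/7)·(12) + (5/14)·(1) = -379/14.

q̂ = -27.0714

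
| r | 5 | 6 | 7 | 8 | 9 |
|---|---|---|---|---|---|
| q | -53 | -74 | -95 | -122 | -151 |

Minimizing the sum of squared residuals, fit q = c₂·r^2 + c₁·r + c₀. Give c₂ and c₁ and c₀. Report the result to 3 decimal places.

c₂ = -1.571, c₁ = -2.400, c₀ = -2.057

Compute the Gram sums: Σr^2·r^2 = 14979, Σr^2·r = 1925, Σr^2 = 255, Σr·r = 255, Σr = 35, Σ1 = 5.
Right-hand side: Σr^2·q = -28683, Σr·q = -3709, Σq = -495.
XᵀX·[c₂, c₁, c₀]ᵀ = Xᵀq becomes [[14979, 1925, 255]; [1925, 255, 35]; [255, 35, 5]]·[c₂, c₁, c₀]ᵀ = [-28683, -3709, -495]ᵀ.
Inverting the 3×3 Gram matrix, [c₂, c₁, c₀]ᵀ = [-11/7, -12/5, -72/35]ᵀ.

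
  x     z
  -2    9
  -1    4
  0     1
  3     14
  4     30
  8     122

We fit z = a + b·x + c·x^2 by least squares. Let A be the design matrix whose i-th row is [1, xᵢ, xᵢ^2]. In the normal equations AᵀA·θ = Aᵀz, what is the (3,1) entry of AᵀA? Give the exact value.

94

Row 3 ↔ basis x^2, column 1 ↔ basis 1, so (AᵀA)_{3,1} = Σᵢ x^2 = (4)·(1) + (1)·(1) + (0)·(1) + (9)·(1) + (16)·(1) + (64)·(1) = 94.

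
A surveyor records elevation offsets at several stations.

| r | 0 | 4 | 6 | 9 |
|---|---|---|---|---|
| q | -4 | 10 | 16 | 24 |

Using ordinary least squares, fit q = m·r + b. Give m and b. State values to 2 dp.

m = 3.12, b = -3.33

MᵀM·[m, b]ᵀ = Mᵀq reads: 133·m + 19·b = 352;  19·m + 4·b = 46.
(Σr·r = 133, Σr = 19, Σ1 = 4, Σr·q = 352, Σq = 46.)
det = 133·4 − 19² = 171.
m = (352·4 − 19·46)/171 = 178/57; b = (133·46 − 19·352)/171 = -10/3.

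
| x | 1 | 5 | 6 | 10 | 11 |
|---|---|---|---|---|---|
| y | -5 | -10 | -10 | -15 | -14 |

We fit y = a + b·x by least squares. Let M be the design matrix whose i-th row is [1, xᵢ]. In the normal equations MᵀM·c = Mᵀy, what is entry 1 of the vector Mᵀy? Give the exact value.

Entry 1 ↔ basis 1, so (Mᵀy)_{1} = Σᵢ yᵢ = (1)·(-5) + (1)·(-10) + (1)·(-10) + (1)·(-15) + (1)·(-14) = -54.

-54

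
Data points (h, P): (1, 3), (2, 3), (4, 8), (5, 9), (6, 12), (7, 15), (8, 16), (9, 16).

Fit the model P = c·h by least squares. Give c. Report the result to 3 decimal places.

The normal system AᵀA·[c]ᵀ = AᵀP is [[276]]·[c]ᵀ = [535]ᵀ.
Hence c = 535 / 276 ≈ 1.93841.

c = 1.938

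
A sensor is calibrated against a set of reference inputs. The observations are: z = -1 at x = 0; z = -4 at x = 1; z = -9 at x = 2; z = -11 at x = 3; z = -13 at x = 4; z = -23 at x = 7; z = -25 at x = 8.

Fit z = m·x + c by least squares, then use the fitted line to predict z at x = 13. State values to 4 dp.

AᵀA·[m, c]ᵀ = Aᵀz reads: 143·m + 25·c = -468;  25·m + 7·c = -86.
Determinant 143·7 − 25² = 376.
m = ((-468)·7 − 25·(-86))/376 = -563/188; c = (143·(-86) − 25·(-468))/376 = -299/188.
At x = 13: ẑ = (-563/188)·(13) + (-299/188)·(1) = -3809/94.

ẑ = -40.5213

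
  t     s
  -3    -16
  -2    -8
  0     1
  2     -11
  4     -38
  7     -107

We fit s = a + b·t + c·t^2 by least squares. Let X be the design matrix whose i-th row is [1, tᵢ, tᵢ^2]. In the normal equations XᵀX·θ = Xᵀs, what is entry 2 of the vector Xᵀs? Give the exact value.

Entry 2 ↔ basis t, so (Xᵀs)_{2} = Σᵢ (t)·sᵢ = (-3)·(-16) + (-2)·(-8) + (0)·(1) + (2)·(-11) + (4)·(-38) + (7)·(-107) = -859.

-859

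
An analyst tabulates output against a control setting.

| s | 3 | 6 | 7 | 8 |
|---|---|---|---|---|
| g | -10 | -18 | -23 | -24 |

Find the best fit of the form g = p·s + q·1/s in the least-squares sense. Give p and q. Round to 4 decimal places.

p = -3.0427, q = -2.5615

With design matrix A, AᵀA = [[158, 4]; [4, 4937/28224]] and Aᵀg = [-491, -265/21]ᵀ.
Δ = 158·(4937/28224) − 4² = 164231/14112.
p = ((-491)·(4937/28224) − 4·(-265/21))/(164231/14112) = -999427/328462; q = (158·(-265/21) − 4·(-491))/(164231/14112) = -420672/164231.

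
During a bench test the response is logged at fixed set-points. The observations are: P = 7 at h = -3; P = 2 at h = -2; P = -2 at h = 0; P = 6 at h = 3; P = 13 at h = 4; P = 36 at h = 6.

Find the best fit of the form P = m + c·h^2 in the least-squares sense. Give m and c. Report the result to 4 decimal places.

m = -2.7092, c = 1.0575

Setting ∂/∂m … = 0 gives: 6·m + 74·c = 62;  74·m + 1730·c = 1629.
Δ = 6·1730 − 74² = 4904.
m = (62·1730 − 74·1629)/4904 = -6643/2452; c = (6·1629 − 74·62)/4904 = 2593/2452.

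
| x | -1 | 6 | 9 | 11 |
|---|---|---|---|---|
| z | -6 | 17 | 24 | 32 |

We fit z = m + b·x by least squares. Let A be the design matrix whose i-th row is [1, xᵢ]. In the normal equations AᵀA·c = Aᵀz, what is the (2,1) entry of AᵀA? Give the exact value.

Row 2 ↔ basis x, column 1 ↔ basis 1, so (AᵀA)_{2,1} = Σᵢ x = (-1)·(1) + (6)·(1) + (9)·(1) + (11)·(1) = 25.

25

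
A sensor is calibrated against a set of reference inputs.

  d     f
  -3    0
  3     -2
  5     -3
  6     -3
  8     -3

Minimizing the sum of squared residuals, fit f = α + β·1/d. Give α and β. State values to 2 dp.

Compute the Gram sums: Σ1 = 5, Σ1/d = 59/120, Σ1/d·1/d = 489/1600.
And Σf = -11, Σ1/d·f = -257/120.
XᵀX·[α, β]ᵀ = Xᵀf becomes [[5, 59/120]; [59/120, 489/1600]]·[α, β]ᵀ = [-11, -257/120]ᵀ.
Δ = 5·(489/1600) − (59/120)² = 4631/3600.
α = ((-11)·(489/1600) − (59/120)·(-257/120))/(4631/3600) = -8312/4631; β = (5·(-257/120) − (59/120)·(-11))/(4631/3600) = -19080/4631.

α = -1.79, β = -4.12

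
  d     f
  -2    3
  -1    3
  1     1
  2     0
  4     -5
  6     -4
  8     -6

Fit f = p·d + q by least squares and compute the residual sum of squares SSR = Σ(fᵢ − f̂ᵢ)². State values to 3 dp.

SSR = 7.713

Compute the Gram sums: Σd·d = 126, Σd = 18, Σ1 = 7.
For Mᵀf: Σd·f = -100, Σf = -8.
Δ = 126·7 − 18² = 558.
p = ((-100)·7 − 18·(-8))/558 = -278/279; q = (126·(-8) − 18·(-100))/558 = 44/31.
Residuals: -115/279, 163/279, 161/279, 160/279, -679/279, 52/93, 154/279; SSR = 2152/279.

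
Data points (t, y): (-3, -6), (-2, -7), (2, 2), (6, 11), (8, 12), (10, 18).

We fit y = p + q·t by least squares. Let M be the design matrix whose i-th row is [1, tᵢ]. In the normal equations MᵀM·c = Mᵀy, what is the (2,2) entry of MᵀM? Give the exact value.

217

Row 2 ↔ basis t, column 2 ↔ basis t, so (MᵀM)_{2,2} = Σᵢ (t)·(t) = (-3)·(-3) + (-2)·(-2) + (2)·(2) + (6)·(6) + (8)·(8) + (10)·(10) = 217.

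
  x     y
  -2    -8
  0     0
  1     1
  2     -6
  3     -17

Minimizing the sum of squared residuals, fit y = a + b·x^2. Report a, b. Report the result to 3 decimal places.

Forming AᵀA = [[5, 18]; [18, 114]] and Aᵀy = [-30, -208]ᵀ gives AᵀA·[a, b]ᵀ = Aᵀy.
Δ = 5·114 − 18² = 246.
a = ((-30)·114 − 18·(-208))/246 = 54/41; b = (5·(-208) − 18·(-30))/246 = -250/123.

a = 1.317, b = -2.033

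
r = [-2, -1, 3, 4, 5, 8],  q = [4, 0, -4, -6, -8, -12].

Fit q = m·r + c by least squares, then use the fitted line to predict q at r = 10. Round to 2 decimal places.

Sums needed: Σr·r = 119, Σr = 17, Σ1 = 6.
Moment sums: Σr·q = -180, Σq = -26.
So AᵀA·[m, c]ᵀ = Aᵀq: [[119, 17]; [17, 6]]·[m, c]ᵀ = [-180, -26]ᵀ.
Determinant 119·6 − 17² = 425.
m = ((-180)·6 − 17·(-26))/425 = -638/425; c = (119·(-26) − 17·(-180))/425 = -2/25.
At r = 10: q̂ = (-638/425)·(10) + (-2/25)·(1) = -6414/425.

q̂ = -15.09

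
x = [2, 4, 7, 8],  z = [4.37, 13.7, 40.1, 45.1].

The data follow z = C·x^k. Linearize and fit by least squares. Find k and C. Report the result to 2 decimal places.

k = 1.72, C = 1.31

Linearized form: ln z = k·ln x + ln C. From the 4 transformed points,
Sums: Σln x = 6.1048, Σ(ln x)² = 10.5129, Σln z = 11.5924, Σln x·ln z = 19.7541.
Normal system: [[10.5129, 6.1048]; [6.1048, 4]]·[k, ln C]ᵀ = [19.7541, 11.5924]ᵀ.
Solving (det = 4.7831): k = 1.72424, ln C = 0.26657, so C = exp(0.26657) = 1.30548.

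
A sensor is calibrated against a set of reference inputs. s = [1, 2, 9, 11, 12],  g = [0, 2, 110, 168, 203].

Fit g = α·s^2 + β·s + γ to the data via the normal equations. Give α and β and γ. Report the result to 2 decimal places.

The normal system MᵀM·[α, β, γ]ᵀ = Mᵀg is [[41955, 3797, 351]; [3797, 351, 35]; [351, 35, 5]]·[α, β, γ]ᵀ = [58478, 5278, 483]ᵀ.
Solving the 3×3 system (Gaussian elimination) gives α = 156471/99422, β = -198751/99422, γ = 5579/49711.

α = 1.57, β = -2.00, γ = 0.11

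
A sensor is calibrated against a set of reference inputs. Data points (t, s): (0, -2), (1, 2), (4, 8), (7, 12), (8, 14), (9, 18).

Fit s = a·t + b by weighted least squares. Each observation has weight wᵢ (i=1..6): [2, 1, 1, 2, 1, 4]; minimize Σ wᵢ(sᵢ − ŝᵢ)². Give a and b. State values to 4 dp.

Entries of AᵀWA: Σwᵢ·t·t = 503, Σwᵢ·t = 63, Σwᵢ·1 = 11.
Right-hand side: Σwᵢ·t·s = 962, Σwᵢ·s = 116.
Normal equations: [[503, 63]; [63, 11]]·[a, b]ᵀ = [962, 116]ᵀ.
det = 503·11 − 63² = 1564.
a = (962·11 − 63·116)/1564 = 1637/782; b = (503·116 − 63·962)/1564 = -1129/782.

a = 2.0934, b = -1.4437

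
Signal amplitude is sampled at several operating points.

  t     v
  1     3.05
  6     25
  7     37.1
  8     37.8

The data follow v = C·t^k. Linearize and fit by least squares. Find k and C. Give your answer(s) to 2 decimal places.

With ln vᵢ as the transformed response and ln tᵢ as the regressor:
Σln t = 5.8171, Σ(ln t)² = 11.3210, Σln v = 11.5799, Σln t·ln v = 20.3524.
Equations: 11.3210·k + 5.8171·ln C = 20.3524;  5.8171·k + 4·ln C = 11.5799.
Slope k = (n·Σln t·ln v − Σln t·Σln v)/(n·Σ(ln t)² − (Σln t)²) = (4·20.3524 − 5.8171·11.5799)/11.4454 = 1.22737; ln C = (Σln v − k·Σln t)/n = 1.11004, so C = exp(1.11004) = 3.03449.

k = 1.23, C = 3.03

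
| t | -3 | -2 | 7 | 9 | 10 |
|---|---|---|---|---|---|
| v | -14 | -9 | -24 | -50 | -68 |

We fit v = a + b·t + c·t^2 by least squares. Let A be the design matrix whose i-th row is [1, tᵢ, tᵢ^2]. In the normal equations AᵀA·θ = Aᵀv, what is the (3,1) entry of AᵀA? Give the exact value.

243

Row 3 ↔ basis t^2, column 1 ↔ basis 1, so (AᵀA)_{3,1} = Σᵢ t^2 = (9)·(1) + (4)·(1) + (49)·(1) + (81)·(1) + (100)·(1) = 243.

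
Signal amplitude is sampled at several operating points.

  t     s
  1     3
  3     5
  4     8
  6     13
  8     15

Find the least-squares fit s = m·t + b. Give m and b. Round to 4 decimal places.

Compute the Gram sums: Σt·t = 126, Σt = 22, Σ1 = 5.
For Mᵀs: Σt·s = 248, Σs = 44.
Normal equations: [[126, 22]; [22, 5]]·[m, b]ᵀ = [248, 44]ᵀ.
Eliminating b: 5·(row 1) − 22·(row 2) gives 146·m = 5·248 − 22·44 = 272, so m = 136/73.
Then b = (44 − 22·(136/73))/5 = 44/73.

m = 1.8630, b = 0.6027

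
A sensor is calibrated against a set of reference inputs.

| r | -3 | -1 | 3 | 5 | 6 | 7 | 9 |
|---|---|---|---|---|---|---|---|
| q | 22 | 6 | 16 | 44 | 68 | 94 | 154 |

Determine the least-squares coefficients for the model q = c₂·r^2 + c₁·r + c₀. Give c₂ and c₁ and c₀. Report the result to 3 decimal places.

With design matrix X, XᵀX = [[11046, 1412, 210]; [1412, 210, 26]; [210, 26, 7]] and Xᵀq = [20976, 2648, 404]ᵀ.
Inverting the 3×3 Gram matrix, [c₂, c₁, c₀]ᵀ = [488860/243089, -37824/34727, 347332/243089]ᵀ.

c₂ = 2.011, c₁ = -1.089, c₀ = 1.429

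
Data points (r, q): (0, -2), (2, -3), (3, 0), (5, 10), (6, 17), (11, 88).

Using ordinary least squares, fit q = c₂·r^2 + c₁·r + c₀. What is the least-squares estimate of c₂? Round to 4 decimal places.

Normal-equation sums: Σr^2·r^2 = 16659, Σr^2·r = 1707, Σr^2 = 195, Σr·r = 195, Σr = 27, Σ1 = 6.
And Σr^2·q = 11498, Σr·q = 1114, Σq = 110.
Normal equations: [[16659, 1707, 195]; [1707, 195, 27]; [195, 27, 6]]·[c₂, c₁, c₀]ᵀ = [11498, 1114, 110]ᵀ.
Inverting the 3×3 Gram matrix, [c₂, c₁, c₀]ᵀ = [41/42, -109/42, -12/7]ᵀ.

c₂ = 0.9762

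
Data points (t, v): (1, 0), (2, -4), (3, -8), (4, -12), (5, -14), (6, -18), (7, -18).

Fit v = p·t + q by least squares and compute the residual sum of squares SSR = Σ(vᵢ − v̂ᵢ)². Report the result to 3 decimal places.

SSR = 9.143

Sums needed: Σt·t = 140, Σt = 28, Σ1 = 7.
Moment sums: Σt·v = -384, Σv = -74.
Normal equations: [[140, 28]; [28, 7]]·[p, q]ᵀ = [-384, -74]ᵀ.
Δ = 140·7 − 28² = 196.
p = ((-384)·7 − 28·(-74))/196 = -22/7; q = (140·(-74) − 28·(-384))/196 = 2.
Residuals: 8/7, 2/7, -4/7, -10/7, -2/7, -8/7, 2; SSR = 64/7.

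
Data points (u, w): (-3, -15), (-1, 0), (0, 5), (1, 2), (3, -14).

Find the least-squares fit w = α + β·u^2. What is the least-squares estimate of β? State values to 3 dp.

The normal system XᵀX·[α, β]ᵀ = Xᵀw is [[5, 20]; [20, 164]]·[α, β]ᵀ = [-22, -259]ᵀ.
det = 5·164 − 20² = 420.
α = ((-22)·164 − 20·(-259))/420 = 131/35; β = (5·(-259) − 20·(-22))/420 = -57/28.

β = -2.036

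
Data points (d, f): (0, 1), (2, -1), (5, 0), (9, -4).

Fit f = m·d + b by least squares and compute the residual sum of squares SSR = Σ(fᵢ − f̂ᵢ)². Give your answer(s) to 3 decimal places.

From the data, Σd·d = 110, Σd = 16, Σ1 = 4.
For Xᵀf: Σd·f = -38, Σf = -4.
Determinant 110·4 − 16² = 184.
m = ((-38)·4 − 16·(-4))/184 = -11/23; b = (110·(-4) − 16·(-38))/184 = 21/23.
Residuals: 2/23, -22/23, 34/23, -14/23; SSR = 80/23.

SSR = 3.478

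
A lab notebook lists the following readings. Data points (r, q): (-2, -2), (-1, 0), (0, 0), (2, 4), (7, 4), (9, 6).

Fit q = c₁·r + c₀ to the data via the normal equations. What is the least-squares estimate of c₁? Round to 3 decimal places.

c₁ = 0.631

Compute the Gram sums: Σr·r = 139, Σr = 15, Σ1 = 6.
Moment sums: Σr·q = 94, Σq = 12.
AᵀA·[c₁, c₀]ᵀ = Aᵀq becomes [[139, 15]; [15, 6]]·[c₁, c₀]ᵀ = [94, 12]ᵀ.
det = 139·6 − 15² = 609.
c₁ = (94·6 − 15·12)/609 = 128/203; c₀ = (139·12 − 15·94)/609 = 86/203.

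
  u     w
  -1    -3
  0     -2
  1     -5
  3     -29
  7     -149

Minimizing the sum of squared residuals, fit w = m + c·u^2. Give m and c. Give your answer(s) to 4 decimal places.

Sums needed: Σ1 = 5, Σu^2 = 60, Σu^2·u^2 = 2484.
Moment sums: Σw = -188, Σu^2·w = -7570.
Δ = 5·2484 − 60² = 8820.
m = ((-188)·2484 − 60·(-7570))/8820 = -1066/735; c = (5·(-7570) − 60·(-188))/8820 = -2657/882.

m = -1.4503, c = -3.0125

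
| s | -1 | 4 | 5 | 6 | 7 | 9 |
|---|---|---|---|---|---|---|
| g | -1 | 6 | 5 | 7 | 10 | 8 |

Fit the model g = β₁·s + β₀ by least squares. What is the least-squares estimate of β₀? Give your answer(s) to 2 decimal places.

Forming XᵀX = [[208, 30]; [30, 6]] and Xᵀg = [234, 35]ᵀ gives XᵀX·[β₁, β₀]ᵀ = Xᵀg.
Eliminating β₀: 6·(row 1) − 30·(row 2) gives 348·β₁ = 6·234 − 30·35 = 354, so β₁ = 59/58.
Then β₀ = (35 − 30·(59/58))/6 = 65/87.

β₀ = 0.75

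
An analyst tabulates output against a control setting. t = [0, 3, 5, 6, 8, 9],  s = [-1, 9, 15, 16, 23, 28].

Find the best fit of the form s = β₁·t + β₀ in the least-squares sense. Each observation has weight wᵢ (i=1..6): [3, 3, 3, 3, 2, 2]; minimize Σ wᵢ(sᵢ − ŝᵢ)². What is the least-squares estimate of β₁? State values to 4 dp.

β₁ = 3.0629

AᵀWA·[β₁, β₀]ᵀ = AᵀWs reads: 500·β₁ + 76·β₀ = 1466;  76·β₁ + 16·β₀ = 219.
Determinant 500·16 − 76² = 2224.
β₁ = (1466·16 − 76·219)/2224 = 1703/556; β₀ = (500·219 − 76·1466)/2224 = -479/556.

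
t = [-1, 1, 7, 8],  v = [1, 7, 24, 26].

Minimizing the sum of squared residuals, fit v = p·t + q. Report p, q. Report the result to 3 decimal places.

p = 2.800, q = 4.000

The normal equations are: 115·p + 15·q = 382;  15·p + 4·q = 58.
(Σt·t = 115, Σt = 15, Σ1 = 4, Σt·v = 382, Σv = 58.)
Eliminating q: 4·(row 1) − 15·(row 2) gives 235·p = 4·382 − 15·58 = 658, so p = 14/5.
Then q = (58 − 15·(14/5))/4 = 4.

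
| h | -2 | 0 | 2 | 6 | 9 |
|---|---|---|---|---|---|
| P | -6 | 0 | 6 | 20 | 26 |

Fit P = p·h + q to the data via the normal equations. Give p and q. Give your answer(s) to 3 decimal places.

p = 3.000, q = 0.200

From the data, Σh·h = 125, Σh = 15, Σ1 = 5.
Right-hand side: Σh·P = 378, ΣP = 46.
So XᵀX·[p, q]ᵀ = XᵀP: [[125, 15]; [15, 5]]·[p, q]ᵀ = [378, 46]ᵀ.
Eliminating q: 5·(row 1) − 15·(row 2) gives 400·p = 5·378 − 15·46 = 1200, so p = 3.
Then q = (46 − 15·3)/5 = 1/5.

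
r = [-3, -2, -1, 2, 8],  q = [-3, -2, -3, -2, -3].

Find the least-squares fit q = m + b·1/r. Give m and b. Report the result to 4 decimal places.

Entries of AᵀA: Σ1 = 5, Σ1/r = -29/24, Σ1/r·1/r = 937/576.
Moment sums: Σq = -13, Σ1/r·q = 29/8.
So AᵀA·[m, b]ᵀ = Aᵀq: [[5, -29/24]; [-29/24, 937/576]]·[m, b]ᵀ = [-13, 29/8]ᵀ.
Determinant 5·(937/576) − (-29/24)² = 961/144.
m = ((-13)·(937/576) − (-29/24)·(29/8))/(961/144) = -4829/1922; b = (5·(29/8) − (-29/24)·(-13))/(961/144) = 348/961.

m = -2.5125, b = 0.3621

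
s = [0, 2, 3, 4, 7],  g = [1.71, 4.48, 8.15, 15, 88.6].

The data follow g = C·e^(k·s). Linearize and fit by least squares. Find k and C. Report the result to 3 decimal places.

k = 0.570, C = 1.556

Taking logs, ln g = k·s + ln C, so regress ln g on s.
Over the data: Σs = 16.0000, Σ(s)² = 78.0000, Σln g = 11.3263, Σs·ln g = 51.5144.
Normal system: [[78.0000, 16.0000]; [16.0000, 5]]·[k, ln C]ᵀ = [51.5144, 11.3263]ᵀ.
Δ = 78.0000·5 − (16.0000)² = 134.0000; k = (51.5144·5 − 16.0000·11.3263)/134.0000 = 0.56978, ln C = (78.0000·11.3263 − 16.0000·51.5144)/134.0000 = 0.44195, so C = exp(0.44195) = 1.55574.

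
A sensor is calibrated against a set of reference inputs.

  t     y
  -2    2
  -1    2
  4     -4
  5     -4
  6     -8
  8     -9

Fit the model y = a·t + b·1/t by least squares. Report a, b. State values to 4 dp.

a = -1.0881, b = -0.5227

Sums needed: Σt·t = 146, Σt·1/t = 6, Σ1/t·1/t = 20101/14400.
For Aᵀy: Σt·y = -162, Σ1/t·y = -871/120.
Normal equations: [[146, 6]; [6, 20101/14400]]·[a, b]ᵀ = [-162, -871/120]ᵀ.
Determinant 146·(20101/14400) − 6² = 1208173/7200.
a = ((-162)·(20101/14400) − 6·(-871/120))/(1208173/7200) = -1314621/1208173; b = (146·(-871/120) − 6·(-162))/(1208173/7200) = -631560/1208173.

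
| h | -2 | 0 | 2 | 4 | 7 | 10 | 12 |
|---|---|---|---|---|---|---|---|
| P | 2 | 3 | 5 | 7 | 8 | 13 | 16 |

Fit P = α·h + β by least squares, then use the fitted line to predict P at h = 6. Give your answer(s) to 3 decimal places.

The normal system XᵀX·[α, β]ᵀ = XᵀP is [[317, 33]; [33, 7]]·[α, β]ᵀ = [412, 54]ᵀ.
Eliminating β: 7·(row 1) − 33·(row 2) gives 1130·α = 7·412 − 33·54 = 1102, so α = 551/565.
Then β = (54 − 33·(551/565))/7 = 1761/565.
At h = 6: P̂ = (551/565)·(6) + (1761/565)·(1) = 5067/565.

P̂ = 8.968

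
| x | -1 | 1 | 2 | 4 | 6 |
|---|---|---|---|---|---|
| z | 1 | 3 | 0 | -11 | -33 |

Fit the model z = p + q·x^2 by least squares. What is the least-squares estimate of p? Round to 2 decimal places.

Forming MᵀM = [[5, 58]; [58, 1570]] and Mᵀz = [-40, -1360]ᵀ gives MᵀM·[p, q]ᵀ = Mᵀz.
Δ = 5·1570 − 58² = 4486.
p = ((-40)·1570 − 58·(-1360))/4486 = 8040/2243; q = (5·(-1360) − 58·(-40))/4486 = -2240/2243.

p = 3.58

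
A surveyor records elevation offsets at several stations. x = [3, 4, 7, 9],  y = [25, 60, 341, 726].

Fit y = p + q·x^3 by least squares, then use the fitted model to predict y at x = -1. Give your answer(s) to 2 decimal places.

With design matrix M, MᵀM = [[4, 1163]; [1163, 653915]] and Mᵀy = [1152, 650732]ᵀ.
det = 4·653915 − 1163² = 1263091.
p = (1152·653915 − 1163·650732)/1263091 = -3491236/1263091; q = (4·650732 − 1163·1152)/1263091 = 1263152/1263091.
At x = -1: ŷ = (-3491236/1263091)·(1) + (1263152/1263091)·(-1) = -4754388/1263091.

ŷ = -3.76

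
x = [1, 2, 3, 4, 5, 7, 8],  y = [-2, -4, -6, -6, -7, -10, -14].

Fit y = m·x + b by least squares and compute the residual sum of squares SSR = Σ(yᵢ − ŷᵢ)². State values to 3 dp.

SSR = 5.714

Compute the Gram sums: Σx·x = 168, Σx = 30, Σ1 = 7.
Moment sums: Σx·y = -269, Σy = -49.
AᵀA·[m, b]ᵀ = Aᵀy becomes [[168, 30]; [30, 7]]·[m, b]ᵀ = [-269, -49]ᵀ.
Eliminating b: 7·(row 1) − 30·(row 2) gives 276·m = 7·(-269) − 30·(-49) = -413, so m = -413/276.
Then b = ((-49) − 30·(-413/276))/7 = -27/46.
Residuals: 1/12, -29/69, -85/92, 79/138, 295/276, 293/276, -199/138; SSR = 1577/276.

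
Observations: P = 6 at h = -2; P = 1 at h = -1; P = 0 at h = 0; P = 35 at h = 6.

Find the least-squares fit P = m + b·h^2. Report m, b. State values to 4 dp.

m = 0.6892, b = 0.9572

The normal equations are: 4·m + 41·b = 42;  41·m + 1313·b = 1285.
(Σ1 = 4, Σh^2 = 41, Σh^2·h^2 = 1313, ΣP = 42, Σh^2·P = 1285.)
Δ = 4·1313 − 41² = 3571.
m = (42·1313 − 41·1285)/3571 = 2461/3571; b = (4·1285 − 41·42)/3571 = 3418/3571.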